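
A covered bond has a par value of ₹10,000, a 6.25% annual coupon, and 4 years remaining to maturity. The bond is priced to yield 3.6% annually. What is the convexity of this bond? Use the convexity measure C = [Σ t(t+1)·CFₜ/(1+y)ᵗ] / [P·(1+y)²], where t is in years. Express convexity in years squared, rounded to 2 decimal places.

With y = 0.036:
  t   CF        PV=CF/(1+0.036)^t    t·PV        t(t+1)·PV
  1       625.00       603.2819       603.2819       1,206.5637
  2       625.00       582.3184     1,164.6368       3,493.9103
  3       625.00       562.0834     1,686.2502       6,745.0007
  4    10,625.00     9,223.3761    36,893.5043     184,467.5215
  Σ                 10,971.0597    40,347.6731     195,912.9963
P = 10,971.0597.
Convexity = Σ t(t+1)·PV / [P·(1+y)²] = 195,912.9963 / (10,971.0597 × 1.073296) = 16.63777.

16.64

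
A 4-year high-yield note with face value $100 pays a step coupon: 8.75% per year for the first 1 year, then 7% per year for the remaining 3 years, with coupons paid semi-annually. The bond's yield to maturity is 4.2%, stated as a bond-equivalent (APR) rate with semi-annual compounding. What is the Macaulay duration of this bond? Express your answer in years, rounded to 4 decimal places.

Periodic yield y = 0.021. Discount each cash flow and weight by its period:
  t   CF        PV=CF/(1+0.021)^t    t·PV
  1        4.375         4.2850         4.2850
  2        4.375         4.1969         8.3938
  3        3.500         3.2884         9.8653
  4        3.500         3.2208        12.8832
  5        3.500         3.1546        15.7728
  6        3.500         3.0897        18.5381
  7        3.500         3.0261        21.1829
  8      103.500        87.6465       701.1717
  Σ                    111.9080       792.0929
Price P = Σ PV = 111.9080.
Macaulay duration = Σ(t·PV) / P = 792.0929 / 111.9080 = 7.07807 half-year periods.
In years: 7.07807 / 2 = 3.53904 years.

3.5390 years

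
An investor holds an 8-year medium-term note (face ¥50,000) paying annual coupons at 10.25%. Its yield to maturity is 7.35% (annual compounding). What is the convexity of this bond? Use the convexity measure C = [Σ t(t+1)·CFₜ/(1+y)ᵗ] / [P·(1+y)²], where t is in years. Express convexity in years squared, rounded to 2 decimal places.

With y = 0.0735:
  t   CF        PV=CF/(1+0.0735)^t    t·PV        t(t+1)·PV
  1     5,125.00     4,774.1034     4,774.1034       9,548.2068
  2     5,125.00     4,447.2319     8,894.4637      26,683.3912
  3     5,125.00     4,142.7404    12,428.2213      49,712.8852
  4     5,125.00     3,859.0968    15,436.3873      77,181.9364
  5     5,125.00     3,594.8736    17,974.3680     107,846.2083
  6     5,125.00     3,348.7411    20,092.4468     140,647.1277
  7     5,125.00     3,119.4608    21,836.2254     174,689.8031
  8    55,125.00    31,255.9147   250,047.3172   2,250,425.8548
  Σ                 58,542.1627   351,483.5332   2,836,735.4135
P = 58,542.1627.
Convexity = Σ t(t+1)·PV / [P·(1+y)²] = 2,836,735.4135 / (58,542.1627 × 1.152402) = 42.04806.

42.05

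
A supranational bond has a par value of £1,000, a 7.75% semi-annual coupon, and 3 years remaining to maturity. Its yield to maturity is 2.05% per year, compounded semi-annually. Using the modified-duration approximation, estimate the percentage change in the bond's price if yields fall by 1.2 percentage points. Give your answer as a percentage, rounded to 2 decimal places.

+3.27%

Periodic yield y = 0.01025. Modified duration first:
  t   CF        PV=CF/(1+0.01025)^t    t·PV
  1        38.75        38.3568        38.3568
  2        38.75        37.9677        75.9353
  3        38.75        37.5825       112.7474
  4        38.75        37.2011       148.8046
  5        38.75        36.8237       184.1185
  6     1,038.75       977.0975     5,862.5847
  Σ                  1,165.0293     6,422.5473
P = 1,165.0293; D_Mac = 5.51278 half-year periods = 2.75639 yrs; D_mod = 2.75639/(1+0.01025) = 2.72842 yrs.
ΔP/P ≈ -D_mod · Δy = -2.72842 × (-0.012) = +0.032741 = +3.2741%.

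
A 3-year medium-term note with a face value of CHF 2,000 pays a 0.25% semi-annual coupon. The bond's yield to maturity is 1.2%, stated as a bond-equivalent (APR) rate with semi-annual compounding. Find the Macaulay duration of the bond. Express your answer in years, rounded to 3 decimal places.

Periodic yield y = 0.006. Discount each cash flow and weight by its period:
  t   CF        PV=CF/(1+0.006)^t    t·PV
  1         2.50         2.4851         2.4851
  2         2.50         2.4703         4.9405
  3         2.50         2.4555         7.3666
  4         2.50         2.4409         9.7636
  5         2.50         2.4263        12.1317
  6     2,002.50     1,931.9000    11,591.3999
  Σ                  1,944.1781    11,628.0874
Price P = Σ PV = 1,944.1781.
Macaulay duration = Σ(t·PV) / P = 11,628.0874 / 1,944.1781 = 5.98098 half-year periods.
In years: 5.98098 / 2 = 2.99049 years.

2.990 years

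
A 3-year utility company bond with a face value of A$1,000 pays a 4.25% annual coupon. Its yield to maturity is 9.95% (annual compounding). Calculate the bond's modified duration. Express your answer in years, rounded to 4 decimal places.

Periodic yield y = 0.0995. First find Macaulay duration:
  t   CF        PV=CF/(1+0.0995)^t    t·PV
  1        42.50        38.6539        38.6539
  2        42.50        35.1559        70.3118
  3     1,042.50       784.3147     2,352.9441
  Σ                    858.1246     2,461.9099
P = 858.1246; Macaulay duration = 2,461.9099 / 858.1246 = 2.86894 years.
Modified duration = D_Mac / (1 + y) = 2.86894 / 1.0995 = 2.60932 years.

2.6093 years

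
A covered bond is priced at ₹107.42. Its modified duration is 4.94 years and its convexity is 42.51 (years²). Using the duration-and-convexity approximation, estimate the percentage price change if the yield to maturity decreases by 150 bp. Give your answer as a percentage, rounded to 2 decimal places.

+7.89%

Duration effect: -D_mod·Δy = -4.94 × (-0.015) = +0.074100
Convexity effect: ½·C·(Δy)² = 0.5 × 42.51 × (-0.015)² = +0.004782375
ΔP/P ≈ +0.074100 + 0.004782375 = +0.078882375
= +7.8882375%.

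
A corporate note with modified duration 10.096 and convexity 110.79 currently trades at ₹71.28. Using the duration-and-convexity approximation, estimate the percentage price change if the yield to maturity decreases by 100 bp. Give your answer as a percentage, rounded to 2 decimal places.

Duration effect: -D_mod·Δy = -10.096 × (-0.01) = +0.100960
Convexity effect: ½·C·(Δy)² = 0.5 × 110.79 × (-0.01)² = +0.0055395
ΔP/P ≈ +0.100960 + 0.0055395 = +0.1064995
= +10.64995%.

+10.65%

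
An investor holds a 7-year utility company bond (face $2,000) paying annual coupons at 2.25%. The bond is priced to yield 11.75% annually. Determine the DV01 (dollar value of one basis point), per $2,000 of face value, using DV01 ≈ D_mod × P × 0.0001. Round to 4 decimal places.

Periodic yield y = 0.1175.
  t   CF        PV=CF/(1+0.1175)^t    t·PV
  1        45.00        40.2685        40.2685
  2        45.00        36.0344        72.0688
  3        45.00        32.2456        96.7367
  4        45.00        28.8551       115.4203
  5        45.00        25.8211       129.1055
  6        45.00        23.1061       138.6368
  7     2,045.00       939.6380     6,577.4663
  Σ                  1,125.9688     7,169.7029
P = 1,125.9688; D_Mac = 6.36759 yrs; D_mod = 5.69806 yrs.
DV01 ≈ 5.69806 × 1,125.9688 × 0.0001 = 0.641584.

$0.6416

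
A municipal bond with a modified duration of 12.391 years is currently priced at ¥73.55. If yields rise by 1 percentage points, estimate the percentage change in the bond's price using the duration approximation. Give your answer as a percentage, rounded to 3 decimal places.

-12.391%

Duration approximation: ΔP/P ≈ -D_mod · Δy = -12.391 × (+0.01) = -0.123910.
As a percentage: -12.3910%.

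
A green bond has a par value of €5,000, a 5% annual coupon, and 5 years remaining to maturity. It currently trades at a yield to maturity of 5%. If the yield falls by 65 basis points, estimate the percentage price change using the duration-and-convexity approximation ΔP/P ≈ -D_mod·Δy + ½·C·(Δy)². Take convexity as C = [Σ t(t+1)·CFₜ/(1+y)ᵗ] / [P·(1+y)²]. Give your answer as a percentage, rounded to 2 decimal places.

+2.86%

With y = 0.05:
  t   CF        PV=CF/(1+0.05)^t    t·PV        t(t+1)·PV
  1       250.00       238.0952       238.0952         476.1905
  2       250.00       226.7574       453.5147       1,360.5442
  3       250.00       215.9594       647.8782       2,591.5128
  4       250.00       205.6756       822.7025       4,113.5124
  5     5,250.00     4,113.5124    20,567.5619     123,405.3712
  Σ                  5,000.0000    22,729.7525     131,947.1311
P = 5,000.0000; D_Mac = 4.54595 yrs; D_mod = 4.32948 yrs; C = 23.93599.
Duration effect: -4.32948 × (-0.0065) = +0.028142
Convexity effect: 0.5 × 23.93599 × (-0.0065)² = +0.0005056
ΔP/P ≈ +0.028142 + 0.0005056 = +0.028647 = +2.8647%.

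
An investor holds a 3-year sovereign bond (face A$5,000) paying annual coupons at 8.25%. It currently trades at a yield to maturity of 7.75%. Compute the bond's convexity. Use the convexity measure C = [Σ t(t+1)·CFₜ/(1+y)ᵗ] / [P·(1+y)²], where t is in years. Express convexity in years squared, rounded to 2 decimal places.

9.32

With y = 0.0775:
  t   CF        PV=CF/(1+0.0775)^t    t·PV        t(t+1)·PV
  1       412.50       382.8306       382.8306         765.6613
  2       412.50       355.2952       710.5905       2,131.7715
  3     5,412.50     4,326.5933    12,979.7799      51,919.1195
  Σ                  5,064.7192    14,073.2010      54,816.5523
P = 5,064.7192.
Convexity = Σ t(t+1)·PV / [P·(1+y)²] = 54,816.5523 / (5,064.7192 × 1.161006) = 9.32227.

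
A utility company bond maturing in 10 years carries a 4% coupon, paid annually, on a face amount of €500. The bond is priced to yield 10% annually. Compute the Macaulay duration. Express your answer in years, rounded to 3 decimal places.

Periodic yield y = 0.1. Discount each cash flow and weight by its year:
  t   CF        PV=CF/(1+0.1)^t    t·PV
  1        20.00        18.1818        18.1818
  2        20.00        16.5289        33.0579
  3        20.00        15.0263        45.0789
  4        20.00        13.6603        54.6411
  5        20.00        12.4184        62.0921
  6        20.00        11.2895        67.7369
  7        20.00        10.2632        71.8421
  8        20.00         9.3301        74.6412
  9        20.00         8.4820        76.3376
  10      520.00       200.4825     2,004.8251
  Σ                    315.6630     2,508.4346
Price P = Σ PV = 315.6630.
Macaulay duration = Σ(t·PV) / P = 2,508.4346 / 315.6630 = 7.94656 years.

7.947 years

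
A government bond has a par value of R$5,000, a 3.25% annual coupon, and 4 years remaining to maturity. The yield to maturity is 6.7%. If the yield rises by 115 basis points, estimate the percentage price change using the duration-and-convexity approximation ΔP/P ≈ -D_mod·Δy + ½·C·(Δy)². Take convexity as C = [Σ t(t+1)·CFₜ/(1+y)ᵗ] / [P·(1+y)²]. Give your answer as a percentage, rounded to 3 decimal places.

-3.989%

With y = 0.067:
  t   CF        PV=CF/(1+0.067)^t    t·PV        t(t+1)·PV
  1       162.50       152.2962       152.2962         304.5923
  2       162.50       142.7330       285.4661         856.3983
  3       162.50       133.7704       401.3113       1,605.2451
  4     5,162.50     3,982.9274    15,931.7095      79,658.5474
  Σ                  4,411.7270    16,770.7830      82,424.7831
P = 4,411.7270; D_Mac = 3.80141 yrs; D_mod = 3.56271 yrs; C = 16.41044.
Duration effect: -3.56271 × (+0.0115) = -0.040971
Convexity effect: 0.5 × 16.41044 × (0.0115)² = +0.0010851
ΔP/P ≈ -0.040971 + 0.0010851 = -0.039886 = -3.9886%.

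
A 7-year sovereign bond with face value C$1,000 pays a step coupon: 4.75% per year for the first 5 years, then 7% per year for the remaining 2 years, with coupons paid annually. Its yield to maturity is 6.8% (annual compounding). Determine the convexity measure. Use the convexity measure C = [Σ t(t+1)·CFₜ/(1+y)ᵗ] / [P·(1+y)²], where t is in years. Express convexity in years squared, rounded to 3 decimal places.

40.441

With y = 0.068:
  t   CF        PV=CF/(1+0.068)^t    t·PV        t(t+1)·PV
  1        47.50        44.4757        44.4757          88.9513
  2        47.50        41.6439        83.2877         249.8632
  3        47.50        38.9924       116.9772         467.9087
  4        47.50        36.5097       146.0389         730.1946
  5        47.50        34.1851       170.9257       1,025.5542
  6        70.00        47.1705       283.0230       1,981.1612
  7     1,070.00       675.1263     4,725.8839      37,807.0713
  Σ                    918.1036     5,570.6121      42,350.7044
P = 918.1036.
Convexity = Σ t(t+1)·PV / [P·(1+y)²] = 42,350.7044 / (918.1036 × 1.140624) = 40.44143.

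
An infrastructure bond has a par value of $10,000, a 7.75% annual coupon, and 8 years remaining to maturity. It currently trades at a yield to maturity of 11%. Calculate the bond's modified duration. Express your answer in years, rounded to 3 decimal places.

Periodic yield y = 0.11. First find Macaulay duration:
  t   CF        PV=CF/(1+0.11)^t    t·PV
  1       775.00       698.1982       698.1982
  2       775.00       629.0074     1,258.0148
  3       775.00       566.6733     1,700.0200
  4       775.00       510.5165     2,042.0660
  5       775.00       459.9248     2,299.6239
  6       775.00       414.3466     2,486.0799
  7       775.00       373.2853     2,612.9969
  8    10,775.00     4,675.5580    37,404.4640
  Σ                  8,327.5101    50,501.4636
P = 8,327.5101; Macaulay duration = 50,501.4636 / 8,327.5101 = 6.06441 years.
Modified duration = D_Mac / (1 + y) = 6.06441 / 1.11 = 5.46344 years.

5.463 years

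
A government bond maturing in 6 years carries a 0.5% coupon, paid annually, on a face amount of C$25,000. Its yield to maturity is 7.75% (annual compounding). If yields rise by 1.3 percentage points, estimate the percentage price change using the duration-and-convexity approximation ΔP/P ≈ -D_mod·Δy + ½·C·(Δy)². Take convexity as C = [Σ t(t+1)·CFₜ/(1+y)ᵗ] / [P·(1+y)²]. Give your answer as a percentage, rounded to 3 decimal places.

-6.824%

With y = 0.0775:
  t   CF        PV=CF/(1+0.0775)^t    t·PV        t(t+1)·PV
  1       125.00       116.0093       116.0093         232.0186
  2       125.00       107.6652       215.3305         645.9914
  3       125.00        99.9213       299.7640       1,199.0559
  4       125.00        92.7344       370.9376       1,854.6881
  5       125.00        86.0644       430.3221       2,581.9324
  6    25,125.00    16,054.7075    96,328.2450     674,297.7148
  Σ                 16,557.1021    97,760.6084     680,811.4011
P = 16,557.1021; D_Mac = 5.90445 yrs; D_mod = 5.47977 yrs; C = 35.41669.
Duration effect: -5.47977 × (+0.013) = -0.071237
Convexity effect: 0.5 × 35.41669 × (0.013)² = +0.0029927
ΔP/P ≈ -0.071237 + 0.0029927 = -0.068244 = -6.8244%.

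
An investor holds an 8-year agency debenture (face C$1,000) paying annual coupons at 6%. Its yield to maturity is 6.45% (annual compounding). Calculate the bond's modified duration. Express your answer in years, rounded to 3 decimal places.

Periodic yield y = 0.0645. First find Macaulay duration:
  t   CF        PV=CF/(1+0.0645)^t    t·PV
  1        60.00        56.3645        56.3645
  2        60.00        52.9493       105.8985
  3        60.00        49.7410       149.2229
  4        60.00        46.7271       186.9083
  5        60.00        43.8958       219.4790
  6        60.00        41.2361       247.4164
  7        60.00        38.7375       271.1625
  8     1,060.00       642.8957     5,143.1658
  Σ                    972.5469     6,379.6179
P = 972.5469; Macaulay duration = 6,379.6179 / 972.5469 = 6.55970 years.
Modified duration = D_Mac / (1 + y) = 6.55970 / 1.0645 = 6.16224 years.

6.162 years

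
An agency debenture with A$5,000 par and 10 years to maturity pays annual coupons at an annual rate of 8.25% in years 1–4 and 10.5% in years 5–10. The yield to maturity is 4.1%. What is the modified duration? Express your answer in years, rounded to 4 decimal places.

Periodic yield y = 0.041. First find Macaulay duration:
  t   CF        PV=CF/(1+0.041)^t    t·PV
  1       412.50       396.2536       396.2536
  2       412.50       380.6471       761.2941
  3       412.50       365.6552     1,096.9656
  4       412.50       351.2538     1,405.0152
  5       525.00       429.4431     2,147.2156
  6       525.00       412.5294     2,475.1765
  7       525.00       396.2819     2,773.9730
  8       525.00       380.6742     3,045.3938
  9       525.00       365.6813     3,291.1316
  10    5,525.00     3,696.7918    36,967.9176
  Σ                  7,175.2114    54,360.3367
P = 7,175.2114; Macaulay duration = 54,360.3367 / 7,175.2114 = 7.57613 years.
Modified duration = D_Mac / (1 + y) = 7.57613 / 1.041 = 7.27774 years.

7.2777 years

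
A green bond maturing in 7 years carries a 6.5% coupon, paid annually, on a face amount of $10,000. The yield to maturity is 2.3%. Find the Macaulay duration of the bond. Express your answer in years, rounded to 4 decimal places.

Periodic yield y = 0.023. Discount each cash flow and weight by its year:
  t   CF        PV=CF/(1+0.023)^t    t·PV
  1       650.00       635.3861       635.3861
  2       650.00       621.1008     1,242.2016
  3       650.00       607.1367     1,821.4100
  4       650.00       593.4865     2,373.9459
  5       650.00       580.1432     2,900.7159
  6       650.00       567.0999     3,402.5993
  7    10,650.00     9,082.8088    63,579.6616
  Σ                 12,687.1619    75,955.9203
Price P = Σ PV = 12,687.1619.
Macaulay duration = Σ(t·PV) / P = 75,955.9203 / 12,687.1619 = 5.98683 years.

5.9868 years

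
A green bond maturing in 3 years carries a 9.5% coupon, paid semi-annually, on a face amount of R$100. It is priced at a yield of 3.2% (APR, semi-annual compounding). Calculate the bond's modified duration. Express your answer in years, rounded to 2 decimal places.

2.67 years

Periodic yield y = 0.016. First find Macaulay duration:
  t   CF        PV=CF/(1+0.016)^t    t·PV
  1         4.75         4.6752         4.6752
  2         4.75         4.6016         9.2031
  3         4.75         4.5291        13.5873
  4         4.75         4.4578        17.8311
  5         4.75         4.3876        21.9379
  6       104.75        95.2339       571.4037
  Σ                    117.8852       638.6384
P = 117.8852; Macaulay duration = 638.6384 / 117.8852 = 5.41746 half-year periods = 2.70873 years.
Modified duration = D_Mac / (1 + y) = 2.70873 / 1.016 = 2.66607 years.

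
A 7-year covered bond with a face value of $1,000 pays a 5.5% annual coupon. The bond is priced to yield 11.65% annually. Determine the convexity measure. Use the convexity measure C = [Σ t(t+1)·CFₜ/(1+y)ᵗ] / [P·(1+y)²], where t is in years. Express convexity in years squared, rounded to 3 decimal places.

34.729

With y = 0.1165:
  t   CF        PV=CF/(1+0.1165)^t    t·PV        t(t+1)·PV
  1        55.00        49.2611        49.2611          98.5222
  2        55.00        44.1210        88.2420         264.7259
  3        55.00        39.5172       118.5517         474.2068
  4        55.00        35.3938       141.5754         707.8770
  5        55.00        31.7007       158.5036         951.0214
  6        55.00        28.3929       170.3576       1,192.5034
  7     1,055.00       487.7995     3,414.5966      27,316.7731
  Σ                    716.1863     4,141.0880      31,005.6297
P = 716.1863.
Convexity = Σ t(t+1)·PV / [P·(1+y)²] = 31,005.6297 / (716.1863 × 1.246572) = 34.72938.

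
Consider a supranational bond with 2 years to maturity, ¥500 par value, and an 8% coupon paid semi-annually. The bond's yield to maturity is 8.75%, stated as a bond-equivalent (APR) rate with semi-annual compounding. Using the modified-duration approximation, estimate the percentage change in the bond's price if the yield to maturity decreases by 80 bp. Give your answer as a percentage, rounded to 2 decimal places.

Periodic yield y = 0.04375. Modified duration first:
  t   CF        PV=CF/(1+0.04375)^t    t·PV
  1        20.00        19.1617        19.1617
  2        20.00        18.3585        36.7170
  3        20.00        17.5890        52.7669
  4       520.00       438.1445     1,752.5781
  Σ                    493.2537     1,861.2237
P = 493.2537; D_Mac = 3.77336 half-year periods = 1.88668 yrs; D_mod = 1.88668/(1+0.04375) = 1.80760 yrs.
ΔP/P ≈ -D_mod · Δy = -1.80760 × (-0.008) = +0.014461 = +1.4461%.

+1.45%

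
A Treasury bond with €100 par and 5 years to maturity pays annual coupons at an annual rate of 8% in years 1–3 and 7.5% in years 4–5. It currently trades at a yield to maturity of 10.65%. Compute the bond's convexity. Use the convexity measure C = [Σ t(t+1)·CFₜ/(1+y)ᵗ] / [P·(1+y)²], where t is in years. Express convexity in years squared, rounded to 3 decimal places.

19.797

With y = 0.1065:
  t   CF        PV=CF/(1+0.1065)^t    t·PV        t(t+1)·PV
  1         8.00         7.2300         7.2300          14.4600
  2         8.00         6.5341        13.0682          39.2047
  3         8.00         5.9052        17.7156          70.8626
  4         7.50         5.0033        20.0132         100.0658
  5       107.50        64.8114       324.0570       1,944.3419
  Σ                     89.4840       382.0840       2,168.9350
P = 89.4840.
Convexity = Σ t(t+1)·PV / [P·(1+y)²] = 2,168.9350 / (89.4840 × 1.224342) = 19.79695.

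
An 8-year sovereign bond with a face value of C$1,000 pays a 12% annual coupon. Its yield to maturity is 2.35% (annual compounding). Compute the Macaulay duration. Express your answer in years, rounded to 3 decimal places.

6.151 years

Periodic yield y = 0.0235. Discount each cash flow and weight by its year:
  t   CF        PV=CF/(1+0.0235)^t    t·PV
  1       120.00       117.2447       117.2447
  2       120.00       114.5528       229.1055
  3       120.00       111.9226       335.7677
  4       120.00       109.3528       437.4111
  5       120.00       106.8420       534.2100
  6       120.00       104.3889       626.3332
  7       120.00       101.9920       713.9443
  8     1,120.00       930.0692     7,440.5533
  Σ                  1,696.3650    10,434.5700
Price P = Σ PV = 1,696.3650.
Macaulay duration = Σ(t·PV) / P = 10,434.5700 / 1,696.3650 = 6.15114 years.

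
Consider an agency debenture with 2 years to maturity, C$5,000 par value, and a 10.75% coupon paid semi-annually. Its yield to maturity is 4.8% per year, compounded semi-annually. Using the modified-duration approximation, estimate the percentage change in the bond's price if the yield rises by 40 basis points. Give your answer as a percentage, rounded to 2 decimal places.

Periodic yield y = 0.024. Modified duration first:
  t   CF        PV=CF/(1+0.024)^t    t·PV
  1       268.75       262.4512       262.4512
  2       268.75       256.3000       512.5999
  3       268.75       250.2929       750.8788
  4     5,268.75     4,791.9002    19,167.6008
  Σ                  5,560.9443    20,693.5308
P = 5,560.9443; D_Mac = 3.72123 half-year periods = 1.86061 yrs; D_mod = 1.86061/(1+0.024) = 1.81700 yrs.
ΔP/P ≈ -D_mod · Δy = -1.81700 × (+0.004) = -0.007268 = -0.7268%.

-0.73%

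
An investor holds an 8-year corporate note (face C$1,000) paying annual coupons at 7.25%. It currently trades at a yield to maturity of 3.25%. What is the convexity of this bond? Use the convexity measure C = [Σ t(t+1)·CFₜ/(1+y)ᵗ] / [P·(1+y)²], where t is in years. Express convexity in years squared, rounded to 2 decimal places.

With y = 0.0325:
  t   CF        PV=CF/(1+0.0325)^t    t·PV        t(t+1)·PV
  1        72.50        70.2179        70.2179         140.4358
  2        72.50        68.0077       136.0153         408.0460
  3        72.50        65.8670       197.6010         790.4039
  4        72.50        63.7937       255.1748       1,275.8739
  5        72.50        61.7857       308.9283       1,853.5699
  6        72.50        59.8408       359.0450       2,513.3151
  7        72.50        57.9572       405.7006       3,245.6046
  8     1,072.50       830.3799     6,643.0390      59,787.3514
  Σ                  1,277.8499     8,375.7220      70,014.6006
P = 1,277.8499.
Convexity = Σ t(t+1)·PV / [P·(1+y)²] = 70,014.6006 / (1,277.8499 × 1.066056) = 51.39592.

51.40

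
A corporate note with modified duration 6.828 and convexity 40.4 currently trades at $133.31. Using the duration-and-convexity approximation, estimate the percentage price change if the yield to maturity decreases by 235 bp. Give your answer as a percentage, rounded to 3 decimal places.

+17.161%

Duration effect: -D_mod·Δy = -6.828 × (-0.0235) = +0.160458
Convexity effect: ½·C·(Δy)² = 0.5 × 40.4 × (-0.0235)² = +0.01115545
ΔP/P ≈ +0.160458 + 0.01115545 = +0.17161345
= +17.161345%.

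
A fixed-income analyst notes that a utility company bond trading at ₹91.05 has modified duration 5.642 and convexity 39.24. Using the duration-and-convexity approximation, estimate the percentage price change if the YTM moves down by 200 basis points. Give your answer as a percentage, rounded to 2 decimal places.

+12.07%

Duration effect: -D_mod·Δy = -5.642 × (-0.02) = +0.112840
Convexity effect: ½·C·(Δy)² = 0.5 × 39.24 × (-0.02)² = +0.0078480
ΔP/P ≈ +0.112840 + 0.0078480 = +0.120688
= +12.0688%.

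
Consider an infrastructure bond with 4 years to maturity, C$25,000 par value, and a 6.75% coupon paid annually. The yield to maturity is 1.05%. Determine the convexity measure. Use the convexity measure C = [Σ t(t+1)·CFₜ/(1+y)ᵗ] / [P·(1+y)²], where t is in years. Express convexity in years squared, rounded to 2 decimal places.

With y = 0.0105:
  t   CF        PV=CF/(1+0.0105)^t    t·PV        t(t+1)·PV
  1     1,687.50     1,669.9654     1,669.9654       3,339.9307
  2     1,687.50     1,652.6129     3,305.2259       9,915.6776
  3     1,687.50     1,635.4408     4,906.3224      19,625.2896
  4    26,687.50    25,595.4413   102,381.7650     511,908.8250
  Σ                 30,553.4603   112,263.2786     544,789.7229
P = 30,553.4603.
Convexity = Σ t(t+1)·PV / [P·(1+y)²] = 544,789.7229 / (30,553.4603 × 1.021110) = 17.46208.

17.46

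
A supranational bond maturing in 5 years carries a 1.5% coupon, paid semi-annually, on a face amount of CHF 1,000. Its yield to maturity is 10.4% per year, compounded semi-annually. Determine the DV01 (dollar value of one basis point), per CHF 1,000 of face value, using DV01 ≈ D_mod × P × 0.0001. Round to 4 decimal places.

CHF 0.3001

Periodic yield y = 0.052.
  t   CF        PV=CF/(1+0.052)^t    t·PV
  1         7.50         7.1293         7.1293
  2         7.50         6.7769        13.5538
  3         7.50         6.4419        19.3257
  4         7.50         6.1235        24.4939
  5         7.50         5.8208        29.1040
  6         7.50         5.5331        33.1985
  7         7.50         5.2596        36.8171
  8         7.50         4.9996        39.9968
  9         7.50         4.7525        42.7723
  10    1,007.50       606.8588     6,068.5880
  Σ                    659.6959     6,314.9793
P = 659.6959; D_Mac = 9.57256 half-year periods = 4.78628 yrs; D_mod = 4.54970 yrs.
DV01 ≈ 4.54970 × 659.6959 × 0.0001 = 0.300142.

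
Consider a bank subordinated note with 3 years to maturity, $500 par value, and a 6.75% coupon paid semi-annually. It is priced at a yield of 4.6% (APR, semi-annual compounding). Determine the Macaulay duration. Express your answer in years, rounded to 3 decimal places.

Periodic yield y = 0.023. Discount each cash flow and weight by its period:
  t   CF        PV=CF/(1+0.023)^t    t·PV
  1       16.875        16.4956        16.4956
  2       16.875        16.1247        32.2495
  3       16.875        15.7622        47.2866
  4       16.875        15.4078        61.6313
  5       16.875        15.0614        75.3070
  6      516.875       450.9535     2,705.7208
  Σ                    529.8052     2,938.6908
Price P = Σ PV = 529.8052.
Macaulay duration = Σ(t·PV) / P = 2,938.6908 / 529.8052 = 5.54674 half-year periods.
In years: 5.54674 / 2 = 2.77337 years.

2.773 years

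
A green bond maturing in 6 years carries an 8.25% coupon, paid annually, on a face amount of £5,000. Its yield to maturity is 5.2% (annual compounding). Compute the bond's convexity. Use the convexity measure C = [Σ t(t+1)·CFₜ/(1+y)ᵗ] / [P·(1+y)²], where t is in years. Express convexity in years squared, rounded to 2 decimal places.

With y = 0.052:
  t   CF        PV=CF/(1+0.052)^t    t·PV        t(t+1)·PV
  1       412.50       392.1103       392.1103         784.2205
  2       412.50       372.7284       745.4568       2,236.3703
  3       412.50       354.3046     1,062.9137       4,251.6546
  4       412.50       336.7914     1,347.1656       6,735.8280
  5       412.50       320.1439     1,600.7196       9,604.3175
  6     5,412.50     3,993.0383    23,958.2295     167,707.6065
  Σ                  5,769.1168    29,106.5954     191,319.9975
P = 5,769.1168.
Convexity = Σ t(t+1)·PV / [P·(1+y)²] = 191,319.9975 / (5,769.1168 × 1.106704) = 29.96536.

29.97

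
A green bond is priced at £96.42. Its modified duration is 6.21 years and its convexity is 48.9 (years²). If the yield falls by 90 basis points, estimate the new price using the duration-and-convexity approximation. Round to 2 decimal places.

£102.00

Duration effect: -D_mod·Δy = -6.21 × (-0.009) = +0.055890
Convexity effect: ½·C·(Δy)² = 0.5 × 48.9 × (-0.009)² = +0.00198045
ΔP/P ≈ +0.055890 + 0.00198045 = +0.05787045
New price ≈ 96.42 × (1 + 0.05787045) = 101.999868789.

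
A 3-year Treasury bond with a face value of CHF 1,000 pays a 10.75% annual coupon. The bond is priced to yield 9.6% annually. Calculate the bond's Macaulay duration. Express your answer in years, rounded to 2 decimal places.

2.72 years

Periodic yield y = 0.096. Discount each cash flow and weight by its year:
  t   CF        PV=CF/(1+0.096)^t    t·PV
  1       107.50        98.0839        98.0839
  2       107.50        89.4926       178.9853
  3     1,107.50       841.2248     2,523.6744
  Σ                  1,028.8014     2,800.7437
Price P = Σ PV = 1,028.8014.
Macaulay duration = Σ(t·PV) / P = 2,800.7437 / 1,028.8014 = 2.72234 years.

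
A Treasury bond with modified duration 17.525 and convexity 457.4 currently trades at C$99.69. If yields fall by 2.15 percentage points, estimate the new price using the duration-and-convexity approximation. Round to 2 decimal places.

Duration effect: -D_mod·Δy = -17.525 × (-0.0215) = +0.3767875
Convexity effect: ½·C·(Δy)² = 0.5 × 457.4 × (-0.0215)² = +0.105716575
ΔP/P ≈ +0.3767875 + 0.105716575 = +0.482504075
New price ≈ 99.69 × (1 + 0.482504075) = 147.79083123675.

C$147.79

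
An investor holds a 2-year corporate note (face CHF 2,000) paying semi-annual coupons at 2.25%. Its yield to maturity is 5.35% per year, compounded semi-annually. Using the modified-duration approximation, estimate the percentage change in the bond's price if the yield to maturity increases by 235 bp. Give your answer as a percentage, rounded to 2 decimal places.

-4.50%

Periodic yield y = 0.02675. Modified duration first:
  t   CF        PV=CF/(1+0.02675)^t    t·PV
  1        22.50        21.9138        21.9138
  2        22.50        21.3429        42.6858
  3        22.50        20.7868        62.3605
  4     2,022.50     1,819.8252     7,279.3010
  Σ                  1,883.8688     7,406.2610
P = 1,883.8688; D_Mac = 3.93141 half-year periods = 1.96571 yrs; D_mod = 1.96571/(1+0.02675) = 1.91449 yrs.
ΔP/P ≈ -D_mod · Δy = -1.91449 × (+0.0235) = -0.044991 = -4.4991%.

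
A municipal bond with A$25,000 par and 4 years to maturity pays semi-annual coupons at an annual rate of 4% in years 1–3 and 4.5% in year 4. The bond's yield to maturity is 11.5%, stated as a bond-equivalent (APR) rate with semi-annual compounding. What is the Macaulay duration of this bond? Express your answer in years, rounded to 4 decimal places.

3.6892 years

Periodic yield y = 0.0575. Discount each cash flow and weight by its period:
  t   CF        PV=CF/(1+0.0575)^t    t·PV
  1       500.00       472.8132       472.8132
  2       500.00       447.1047       894.2094
  3       500.00       422.7941     1,268.3822
  4       500.00       399.8053     1,599.2210
  5       500.00       378.0664     1,890.3322
  6       500.00       357.5096     2,145.0578
  7       562.50       380.3294     2,662.3058
  8    25,562.50    16,344.0739   130,752.5911
  Σ                 19,202.4966   141,684.9127
Price P = Σ PV = 19,202.4966.
Macaulay duration = Σ(t·PV) / P = 141,684.9127 / 19,202.4966 = 7.37846 half-year periods.
In years: 7.37846 / 2 = 3.68923 years.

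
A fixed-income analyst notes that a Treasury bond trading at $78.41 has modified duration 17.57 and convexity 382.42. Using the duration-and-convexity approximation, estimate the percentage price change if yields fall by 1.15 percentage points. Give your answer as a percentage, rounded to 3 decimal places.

Duration effect: -D_mod·Δy = -17.57 × (-0.0115) = +0.202055
Convexity effect: ½·C·(Δy)² = 0.5 × 382.42 × (-0.0115)² = +0.0252875225
ΔP/P ≈ +0.202055 + 0.0252875225 = +0.2273425225
= +22.73425225%.

+22.734%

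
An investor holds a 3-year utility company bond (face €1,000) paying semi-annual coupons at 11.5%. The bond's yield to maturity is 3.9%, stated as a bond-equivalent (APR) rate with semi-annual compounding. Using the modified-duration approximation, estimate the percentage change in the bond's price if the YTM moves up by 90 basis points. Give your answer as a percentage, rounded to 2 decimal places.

-2.35%

Periodic yield y = 0.0195. Modified duration first:
  t   CF        PV=CF/(1+0.0195)^t    t·PV
  1        57.50        56.4002        56.4002
  2        57.50        55.3214       110.6429
  3        57.50        54.2633       162.7899
  4        57.50        53.2254       212.9016
  5        57.50        52.2074       261.0368
  6     1,057.50       941.7963     5,650.7780
  Σ                  1,213.2140     6,454.5493
P = 1,213.2140; D_Mac = 5.32021 half-year periods = 2.66010 yrs; D_mod = 2.66010/(1+0.0195) = 2.60922 yrs.
ΔP/P ≈ -D_mod · Δy = -2.60922 × (+0.009) = -0.023483 = -2.3483%.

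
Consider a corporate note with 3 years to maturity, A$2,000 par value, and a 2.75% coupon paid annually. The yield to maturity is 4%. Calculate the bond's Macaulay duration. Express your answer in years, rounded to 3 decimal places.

Periodic yield y = 0.04. Discount each cash flow and weight by its year:
  t   CF        PV=CF/(1+0.04)^t    t·PV
  1        55.00        52.8846        52.8846
  2        55.00        50.8506       101.7012
  3     2,055.00     1,826.8875     5,480.6626
  Σ                  1,930.6227     5,635.2484
Price P = Σ PV = 1,930.6227.
Macaulay duration = Σ(t·PV) / P = 5,635.2484 / 1,930.6227 = 2.91888 years.

2.919 years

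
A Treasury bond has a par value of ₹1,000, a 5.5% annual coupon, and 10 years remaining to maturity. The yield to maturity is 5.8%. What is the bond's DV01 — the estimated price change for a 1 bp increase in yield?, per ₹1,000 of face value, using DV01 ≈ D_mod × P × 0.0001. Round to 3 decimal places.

₹0.732

Periodic yield y = 0.058.
  t   CF        PV=CF/(1+0.058)^t    t·PV
  1        55.00        51.9849        51.9849
  2        55.00        49.1350        98.2701
  3        55.00        46.4414       139.3243
  4        55.00        43.8955       175.5820
  5        55.00        41.4891       207.4457
  6        55.00        39.2147       235.2881
  7        55.00        37.0649       259.4544
  8        55.00        35.0330       280.2640
  9        55.00        33.1125       298.0123
  10    1,055.00       600.3379     6,003.3793
  Σ                    977.7090     7,749.0051
P = 977.7090; D_Mac = 7.92568 yrs; D_mod = 7.49119 yrs.
DV01 ≈ 7.49119 × 977.7090 × 0.0001 = 0.732420.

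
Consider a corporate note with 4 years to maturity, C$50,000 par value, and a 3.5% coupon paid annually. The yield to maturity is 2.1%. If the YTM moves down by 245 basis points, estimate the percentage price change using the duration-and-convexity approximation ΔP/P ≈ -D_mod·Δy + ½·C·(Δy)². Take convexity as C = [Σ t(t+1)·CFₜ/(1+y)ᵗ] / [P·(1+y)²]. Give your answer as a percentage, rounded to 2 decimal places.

+9.68%

With y = 0.021:
  t   CF        PV=CF/(1+0.021)^t    t·PV        t(t+1)·PV
  1     1,750.00     1,714.0059     1,714.0059       3,428.0118
  2     1,750.00     1,678.7521     3,357.5042      10,072.5125
  3     1,750.00     1,644.2234     4,932.6702      19,730.6807
  4    51,750.00    47,621.9731   190,487.8926     952,439.4629
  Σ                 52,658.9545   200,492.0728     985,670.6678
P = 52,658.9545; D_Mac = 3.80737 yrs; D_mod = 3.72906 yrs; C = 17.95594.
Duration effect: -3.72906 × (-0.0245) = +0.091362
Convexity effect: 0.5 × 17.95594 × (-0.0245)² = +0.0053890
ΔP/P ≈ +0.091362 + 0.0053890 = +0.096751 = +9.6751%.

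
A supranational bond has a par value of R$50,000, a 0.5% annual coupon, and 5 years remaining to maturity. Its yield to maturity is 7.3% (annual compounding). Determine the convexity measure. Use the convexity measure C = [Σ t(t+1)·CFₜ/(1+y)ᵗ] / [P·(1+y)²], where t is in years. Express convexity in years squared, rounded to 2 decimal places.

25.64

With y = 0.073:
  t   CF        PV=CF/(1+0.073)^t    t·PV        t(t+1)·PV
  1       250.00       232.9916       232.9916         465.9832
  2       250.00       217.1404       434.2807       1,302.8422
  3       250.00       202.3675       607.1026       2,428.4104
  4       250.00       188.5998       754.3990       3,771.9951
  5    50,250.00    35,329.4972   176,647.4858   1,059,884.9149
  Σ                 36,170.5964   178,676.2598   1,067,854.1458
P = 36,170.5964.
Convexity = Σ t(t+1)·PV / [P·(1+y)²] = 1,067,854.1458 / (36,170.5964 × 1.151329) = 25.64229.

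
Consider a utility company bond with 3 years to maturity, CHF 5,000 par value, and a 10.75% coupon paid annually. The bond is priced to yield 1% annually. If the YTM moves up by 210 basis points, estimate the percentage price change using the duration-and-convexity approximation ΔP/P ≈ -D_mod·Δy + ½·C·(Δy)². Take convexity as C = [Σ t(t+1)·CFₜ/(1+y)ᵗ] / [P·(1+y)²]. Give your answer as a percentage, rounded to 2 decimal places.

With y = 0.01:
  t   CF        PV=CF/(1+0.01)^t    t·PV        t(t+1)·PV
  1       537.50       532.1782       532.1782       1,064.3564
  2       537.50       526.9091     1,053.8183       3,161.4548
  3     5,537.50     5,374.6429    16,123.9288      64,495.7153
  Σ                  6,433.7303    17,709.9253      68,721.5265
P = 6,433.7303; D_Mac = 2.75267 yrs; D_mod = 2.72541 yrs; C = 10.47098.
Duration effect: -2.72541 × (+0.021) = -0.057234
Convexity effect: 0.5 × 10.47098 × (0.021)² = +0.0023089
ΔP/P ≈ -0.057234 + 0.0023089 = -0.054925 = -5.4925%.

-5.49%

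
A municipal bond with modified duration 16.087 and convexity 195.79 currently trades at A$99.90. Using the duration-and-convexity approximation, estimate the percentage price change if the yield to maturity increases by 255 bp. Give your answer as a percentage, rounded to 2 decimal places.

-34.66%

Duration effect: -D_mod·Δy = -16.087 × (+0.0255) = -0.4102185
Convexity effect: ½·C·(Δy)² = 0.5 × 195.79 × (0.0255)² = +0.06365622375
ΔP/P ≈ -0.4102185 + 0.06365622375 = -0.34656227625
= -34.656227625%.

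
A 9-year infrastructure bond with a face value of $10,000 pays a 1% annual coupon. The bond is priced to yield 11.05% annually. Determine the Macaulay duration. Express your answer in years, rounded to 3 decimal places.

Periodic yield y = 0.1105. Discount each cash flow and weight by its year:
  t   CF        PV=CF/(1+0.1105)^t    t·PV
  1       100.00        90.0495        90.0495
  2       100.00        81.0892       162.1783
  3       100.00        73.0204       219.0613
  4       100.00        65.7545       263.0182
  5       100.00        59.2117       296.0583
  6       100.00        53.3198       319.9189
  7       100.00        48.0142       336.0997
  8       100.00        43.2366       345.8928
  9    10,100.00     3,932.3694    35,391.3246
  Σ                  4,446.0654    37,423.6015
Price P = Σ PV = 4,446.0654.
Macaulay duration = Σ(t·PV) / P = 37,423.6015 / 4,446.0654 = 8.41724 years.

8.417 years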